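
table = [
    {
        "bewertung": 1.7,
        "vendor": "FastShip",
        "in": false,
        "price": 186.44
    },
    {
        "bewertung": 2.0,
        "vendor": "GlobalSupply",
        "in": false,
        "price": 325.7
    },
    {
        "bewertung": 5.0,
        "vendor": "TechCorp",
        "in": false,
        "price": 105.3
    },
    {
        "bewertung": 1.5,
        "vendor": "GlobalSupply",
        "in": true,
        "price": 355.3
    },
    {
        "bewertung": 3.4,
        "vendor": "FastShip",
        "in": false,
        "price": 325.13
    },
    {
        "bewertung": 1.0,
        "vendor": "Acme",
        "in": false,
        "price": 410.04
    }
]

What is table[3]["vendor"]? "GlobalSupply"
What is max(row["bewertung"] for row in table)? 5.0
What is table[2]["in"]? False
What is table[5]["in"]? False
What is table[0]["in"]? False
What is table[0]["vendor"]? "FastShip"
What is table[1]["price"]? 325.7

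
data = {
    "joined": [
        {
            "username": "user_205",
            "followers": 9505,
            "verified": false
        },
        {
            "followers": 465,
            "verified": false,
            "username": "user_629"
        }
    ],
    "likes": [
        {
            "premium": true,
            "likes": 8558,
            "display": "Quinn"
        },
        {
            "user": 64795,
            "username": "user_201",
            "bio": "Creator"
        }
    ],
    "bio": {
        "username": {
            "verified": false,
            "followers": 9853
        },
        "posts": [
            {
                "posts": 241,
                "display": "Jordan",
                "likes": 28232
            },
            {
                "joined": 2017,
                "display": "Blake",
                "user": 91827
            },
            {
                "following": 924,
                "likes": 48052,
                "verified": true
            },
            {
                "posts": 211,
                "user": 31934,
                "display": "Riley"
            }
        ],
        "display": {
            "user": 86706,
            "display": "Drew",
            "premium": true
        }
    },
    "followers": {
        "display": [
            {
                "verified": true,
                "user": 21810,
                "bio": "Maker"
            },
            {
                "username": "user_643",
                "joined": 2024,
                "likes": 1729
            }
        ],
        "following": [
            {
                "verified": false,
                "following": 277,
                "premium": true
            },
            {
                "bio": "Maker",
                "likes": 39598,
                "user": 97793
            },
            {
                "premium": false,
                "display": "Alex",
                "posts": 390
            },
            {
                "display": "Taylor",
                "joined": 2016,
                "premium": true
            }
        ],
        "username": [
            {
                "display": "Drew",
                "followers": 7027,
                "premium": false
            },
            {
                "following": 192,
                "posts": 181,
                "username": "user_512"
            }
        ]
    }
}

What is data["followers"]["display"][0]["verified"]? True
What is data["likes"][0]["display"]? "Quinn"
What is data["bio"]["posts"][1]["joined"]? 2017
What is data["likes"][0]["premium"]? True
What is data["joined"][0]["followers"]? 9505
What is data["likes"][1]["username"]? "user_201"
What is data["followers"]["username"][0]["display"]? "Drew"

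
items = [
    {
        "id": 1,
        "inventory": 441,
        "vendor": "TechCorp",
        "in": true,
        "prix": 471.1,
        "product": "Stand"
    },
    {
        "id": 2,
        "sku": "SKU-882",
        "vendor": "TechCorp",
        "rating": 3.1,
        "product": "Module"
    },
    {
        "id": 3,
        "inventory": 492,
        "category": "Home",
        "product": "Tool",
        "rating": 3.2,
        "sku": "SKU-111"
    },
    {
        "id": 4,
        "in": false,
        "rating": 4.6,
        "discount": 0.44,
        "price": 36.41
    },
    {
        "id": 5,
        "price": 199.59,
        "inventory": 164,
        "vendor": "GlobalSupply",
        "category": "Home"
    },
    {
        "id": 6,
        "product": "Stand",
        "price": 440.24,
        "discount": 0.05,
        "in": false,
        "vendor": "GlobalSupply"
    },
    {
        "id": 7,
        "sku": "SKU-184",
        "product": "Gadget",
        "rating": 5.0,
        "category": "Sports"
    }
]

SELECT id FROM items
[1, 2, 3, 4, 5, 6, 7]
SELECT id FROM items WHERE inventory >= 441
[1, 3]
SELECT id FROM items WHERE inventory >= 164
[1, 3, 5]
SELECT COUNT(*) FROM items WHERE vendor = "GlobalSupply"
2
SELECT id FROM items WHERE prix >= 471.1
[1]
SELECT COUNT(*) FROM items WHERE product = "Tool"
1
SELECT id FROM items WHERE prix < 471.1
[]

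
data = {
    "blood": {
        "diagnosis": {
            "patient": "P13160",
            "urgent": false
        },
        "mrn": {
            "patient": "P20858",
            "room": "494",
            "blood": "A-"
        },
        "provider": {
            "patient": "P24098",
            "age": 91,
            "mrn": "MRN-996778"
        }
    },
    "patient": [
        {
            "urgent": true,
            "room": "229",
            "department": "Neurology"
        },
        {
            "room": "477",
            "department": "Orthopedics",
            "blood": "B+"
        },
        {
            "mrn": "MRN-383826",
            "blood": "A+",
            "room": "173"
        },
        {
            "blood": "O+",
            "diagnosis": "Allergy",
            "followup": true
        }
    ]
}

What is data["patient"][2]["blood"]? "A+"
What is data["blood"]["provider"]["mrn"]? "MRN-996778"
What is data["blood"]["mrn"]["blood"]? "A-"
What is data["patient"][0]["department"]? "Neurology"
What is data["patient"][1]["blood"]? "B+"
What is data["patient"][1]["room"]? "477"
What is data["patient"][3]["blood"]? "O+"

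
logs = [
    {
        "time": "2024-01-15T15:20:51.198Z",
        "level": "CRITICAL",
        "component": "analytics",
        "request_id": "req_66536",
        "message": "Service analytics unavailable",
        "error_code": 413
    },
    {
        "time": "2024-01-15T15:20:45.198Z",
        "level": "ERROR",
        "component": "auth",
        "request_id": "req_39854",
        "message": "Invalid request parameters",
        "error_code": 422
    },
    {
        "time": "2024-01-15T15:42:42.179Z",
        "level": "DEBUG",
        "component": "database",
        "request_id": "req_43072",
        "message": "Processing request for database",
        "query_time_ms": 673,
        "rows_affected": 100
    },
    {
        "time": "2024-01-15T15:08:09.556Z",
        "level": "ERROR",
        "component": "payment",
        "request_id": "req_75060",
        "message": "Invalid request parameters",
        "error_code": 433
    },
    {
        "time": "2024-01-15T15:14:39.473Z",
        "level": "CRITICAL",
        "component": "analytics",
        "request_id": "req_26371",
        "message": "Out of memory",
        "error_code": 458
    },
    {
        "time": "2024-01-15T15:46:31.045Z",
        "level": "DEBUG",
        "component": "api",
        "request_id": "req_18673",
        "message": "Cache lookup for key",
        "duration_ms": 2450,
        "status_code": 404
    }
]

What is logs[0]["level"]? "CRITICAL"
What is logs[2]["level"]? "DEBUG"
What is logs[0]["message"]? "Service analytics unavailable"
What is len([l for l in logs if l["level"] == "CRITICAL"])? 2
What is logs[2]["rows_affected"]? 100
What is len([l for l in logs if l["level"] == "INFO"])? 0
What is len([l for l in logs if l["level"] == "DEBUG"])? 2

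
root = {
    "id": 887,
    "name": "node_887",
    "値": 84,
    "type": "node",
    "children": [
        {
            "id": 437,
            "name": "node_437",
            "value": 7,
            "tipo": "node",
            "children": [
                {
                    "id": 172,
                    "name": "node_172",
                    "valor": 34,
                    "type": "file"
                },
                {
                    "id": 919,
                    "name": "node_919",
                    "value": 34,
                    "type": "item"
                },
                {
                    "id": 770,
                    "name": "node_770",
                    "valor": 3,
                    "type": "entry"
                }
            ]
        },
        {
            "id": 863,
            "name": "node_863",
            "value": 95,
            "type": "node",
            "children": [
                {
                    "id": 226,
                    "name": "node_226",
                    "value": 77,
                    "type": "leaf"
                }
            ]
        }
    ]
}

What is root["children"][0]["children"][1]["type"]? "item"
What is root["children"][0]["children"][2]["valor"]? 3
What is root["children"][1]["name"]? "node_863"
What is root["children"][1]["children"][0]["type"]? "leaf"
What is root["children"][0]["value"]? 7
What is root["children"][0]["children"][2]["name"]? "node_770"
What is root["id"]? 887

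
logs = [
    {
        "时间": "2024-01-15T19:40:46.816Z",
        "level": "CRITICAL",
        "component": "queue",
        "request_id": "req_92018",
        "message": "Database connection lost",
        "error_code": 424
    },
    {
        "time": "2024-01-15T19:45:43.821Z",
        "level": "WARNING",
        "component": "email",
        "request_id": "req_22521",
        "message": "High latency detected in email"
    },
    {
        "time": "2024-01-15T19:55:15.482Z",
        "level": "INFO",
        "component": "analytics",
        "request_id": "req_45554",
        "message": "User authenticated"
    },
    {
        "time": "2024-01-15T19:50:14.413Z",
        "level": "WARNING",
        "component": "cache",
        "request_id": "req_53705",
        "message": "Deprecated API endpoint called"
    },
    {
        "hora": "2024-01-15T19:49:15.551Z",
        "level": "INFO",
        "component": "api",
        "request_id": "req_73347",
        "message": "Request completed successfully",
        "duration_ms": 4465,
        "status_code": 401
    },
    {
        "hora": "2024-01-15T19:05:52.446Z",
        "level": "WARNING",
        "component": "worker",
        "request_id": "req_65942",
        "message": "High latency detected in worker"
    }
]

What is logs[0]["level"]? "CRITICAL"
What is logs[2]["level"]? "INFO"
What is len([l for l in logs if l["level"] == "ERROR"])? 0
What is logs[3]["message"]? "Deprecated API endpoint called"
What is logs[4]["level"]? "INFO"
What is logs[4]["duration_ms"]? 4465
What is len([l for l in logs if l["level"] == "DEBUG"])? 0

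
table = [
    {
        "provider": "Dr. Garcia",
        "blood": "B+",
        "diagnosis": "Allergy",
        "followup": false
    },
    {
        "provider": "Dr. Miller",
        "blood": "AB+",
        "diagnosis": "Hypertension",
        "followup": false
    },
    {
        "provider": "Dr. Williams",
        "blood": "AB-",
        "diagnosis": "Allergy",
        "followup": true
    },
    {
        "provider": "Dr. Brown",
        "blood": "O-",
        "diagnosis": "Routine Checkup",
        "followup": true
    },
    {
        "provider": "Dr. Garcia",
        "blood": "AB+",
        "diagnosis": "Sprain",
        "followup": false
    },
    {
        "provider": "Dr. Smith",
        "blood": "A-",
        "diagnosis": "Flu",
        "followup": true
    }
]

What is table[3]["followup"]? True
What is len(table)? 6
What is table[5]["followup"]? True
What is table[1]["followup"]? False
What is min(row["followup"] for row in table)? False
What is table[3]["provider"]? "Dr. Brown"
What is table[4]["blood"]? "AB+"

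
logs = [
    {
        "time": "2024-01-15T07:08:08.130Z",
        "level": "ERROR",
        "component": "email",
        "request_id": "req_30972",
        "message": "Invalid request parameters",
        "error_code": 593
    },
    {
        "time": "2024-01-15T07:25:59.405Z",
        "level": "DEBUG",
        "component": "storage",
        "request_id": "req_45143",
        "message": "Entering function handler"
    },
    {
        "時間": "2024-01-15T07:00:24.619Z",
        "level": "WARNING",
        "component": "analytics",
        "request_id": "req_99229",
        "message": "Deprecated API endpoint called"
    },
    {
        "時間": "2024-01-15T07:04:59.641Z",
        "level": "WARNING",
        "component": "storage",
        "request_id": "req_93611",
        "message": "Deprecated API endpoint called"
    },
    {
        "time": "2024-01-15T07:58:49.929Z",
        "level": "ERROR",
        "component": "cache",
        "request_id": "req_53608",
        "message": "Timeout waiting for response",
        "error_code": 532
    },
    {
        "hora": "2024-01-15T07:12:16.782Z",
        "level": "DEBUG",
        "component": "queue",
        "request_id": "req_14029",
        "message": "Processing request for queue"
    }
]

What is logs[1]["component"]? "storage"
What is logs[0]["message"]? "Invalid request parameters"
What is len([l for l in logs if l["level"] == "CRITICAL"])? 0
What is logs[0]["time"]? "2024-01-15T07:08:08.130Z"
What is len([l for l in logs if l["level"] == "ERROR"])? 2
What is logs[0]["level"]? "ERROR"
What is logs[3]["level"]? "WARNING"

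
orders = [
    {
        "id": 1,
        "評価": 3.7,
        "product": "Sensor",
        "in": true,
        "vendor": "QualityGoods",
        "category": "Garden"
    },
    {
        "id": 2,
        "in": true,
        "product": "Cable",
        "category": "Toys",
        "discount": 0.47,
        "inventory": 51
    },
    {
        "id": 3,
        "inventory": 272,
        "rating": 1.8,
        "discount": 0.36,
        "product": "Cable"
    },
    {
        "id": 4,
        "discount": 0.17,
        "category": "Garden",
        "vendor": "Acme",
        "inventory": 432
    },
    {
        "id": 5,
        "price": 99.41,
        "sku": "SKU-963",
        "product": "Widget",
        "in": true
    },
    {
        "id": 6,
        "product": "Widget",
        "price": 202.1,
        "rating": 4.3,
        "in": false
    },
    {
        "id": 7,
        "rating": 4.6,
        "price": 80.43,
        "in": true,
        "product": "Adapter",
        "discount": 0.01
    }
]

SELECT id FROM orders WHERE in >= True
[1, 2, 5, 7]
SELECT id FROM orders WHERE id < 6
[1, 2, 3, 4, 5]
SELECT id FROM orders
[1, 2, 3, 4, 5, 6, 7]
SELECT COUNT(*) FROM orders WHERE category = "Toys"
1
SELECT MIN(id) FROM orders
1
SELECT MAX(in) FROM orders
True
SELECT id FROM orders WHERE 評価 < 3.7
[]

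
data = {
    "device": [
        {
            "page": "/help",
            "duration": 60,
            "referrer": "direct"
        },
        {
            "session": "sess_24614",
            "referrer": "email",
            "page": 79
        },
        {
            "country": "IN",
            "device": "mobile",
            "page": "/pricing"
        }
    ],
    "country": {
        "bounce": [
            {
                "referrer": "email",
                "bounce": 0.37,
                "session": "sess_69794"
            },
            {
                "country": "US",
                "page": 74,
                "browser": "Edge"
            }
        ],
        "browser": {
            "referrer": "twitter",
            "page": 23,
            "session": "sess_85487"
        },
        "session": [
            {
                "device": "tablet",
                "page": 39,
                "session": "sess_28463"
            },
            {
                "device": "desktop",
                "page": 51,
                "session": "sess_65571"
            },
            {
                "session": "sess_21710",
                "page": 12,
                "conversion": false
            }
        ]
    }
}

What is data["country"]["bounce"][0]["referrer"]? "email"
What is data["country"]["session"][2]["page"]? 12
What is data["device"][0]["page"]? "/help"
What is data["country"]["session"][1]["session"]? "sess_65571"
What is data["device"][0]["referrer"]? "direct"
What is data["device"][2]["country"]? "IN"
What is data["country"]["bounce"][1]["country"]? "US"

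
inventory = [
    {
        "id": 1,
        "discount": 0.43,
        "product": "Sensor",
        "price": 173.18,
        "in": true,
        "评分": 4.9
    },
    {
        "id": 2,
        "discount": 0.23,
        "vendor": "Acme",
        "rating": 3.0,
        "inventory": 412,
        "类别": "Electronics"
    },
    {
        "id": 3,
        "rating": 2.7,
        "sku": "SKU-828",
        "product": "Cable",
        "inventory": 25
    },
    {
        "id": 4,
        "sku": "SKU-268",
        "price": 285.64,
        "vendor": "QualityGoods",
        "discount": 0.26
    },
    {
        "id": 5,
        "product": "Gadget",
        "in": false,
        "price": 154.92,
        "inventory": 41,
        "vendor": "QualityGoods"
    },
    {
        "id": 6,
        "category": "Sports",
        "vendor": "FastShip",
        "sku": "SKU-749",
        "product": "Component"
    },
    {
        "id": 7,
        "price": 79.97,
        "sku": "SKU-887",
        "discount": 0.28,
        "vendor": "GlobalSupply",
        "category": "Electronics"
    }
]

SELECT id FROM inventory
[1, 2, 3, 4, 5, 6, 7]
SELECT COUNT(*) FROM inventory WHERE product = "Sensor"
1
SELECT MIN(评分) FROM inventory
4.9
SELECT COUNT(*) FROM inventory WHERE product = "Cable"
1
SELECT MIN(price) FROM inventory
79.97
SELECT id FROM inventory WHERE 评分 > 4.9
[]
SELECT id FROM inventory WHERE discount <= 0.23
[2]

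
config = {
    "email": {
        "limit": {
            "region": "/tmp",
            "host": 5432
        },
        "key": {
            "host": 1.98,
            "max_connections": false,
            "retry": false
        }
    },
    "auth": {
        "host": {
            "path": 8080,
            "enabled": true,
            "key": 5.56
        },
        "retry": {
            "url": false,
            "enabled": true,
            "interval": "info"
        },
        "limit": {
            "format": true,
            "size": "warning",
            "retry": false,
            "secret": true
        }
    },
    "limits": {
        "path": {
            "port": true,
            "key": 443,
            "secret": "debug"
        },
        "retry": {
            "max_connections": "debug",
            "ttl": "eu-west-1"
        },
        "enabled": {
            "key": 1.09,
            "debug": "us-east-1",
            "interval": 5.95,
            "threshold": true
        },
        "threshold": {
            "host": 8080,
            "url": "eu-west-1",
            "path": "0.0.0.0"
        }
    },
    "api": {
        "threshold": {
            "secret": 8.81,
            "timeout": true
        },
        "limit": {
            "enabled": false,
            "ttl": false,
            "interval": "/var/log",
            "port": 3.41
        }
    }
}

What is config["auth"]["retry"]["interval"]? "info"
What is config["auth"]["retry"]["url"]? False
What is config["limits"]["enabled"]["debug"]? "us-east-1"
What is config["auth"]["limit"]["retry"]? False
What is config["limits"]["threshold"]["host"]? 8080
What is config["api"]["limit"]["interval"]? "/var/log"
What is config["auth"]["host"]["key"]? 5.56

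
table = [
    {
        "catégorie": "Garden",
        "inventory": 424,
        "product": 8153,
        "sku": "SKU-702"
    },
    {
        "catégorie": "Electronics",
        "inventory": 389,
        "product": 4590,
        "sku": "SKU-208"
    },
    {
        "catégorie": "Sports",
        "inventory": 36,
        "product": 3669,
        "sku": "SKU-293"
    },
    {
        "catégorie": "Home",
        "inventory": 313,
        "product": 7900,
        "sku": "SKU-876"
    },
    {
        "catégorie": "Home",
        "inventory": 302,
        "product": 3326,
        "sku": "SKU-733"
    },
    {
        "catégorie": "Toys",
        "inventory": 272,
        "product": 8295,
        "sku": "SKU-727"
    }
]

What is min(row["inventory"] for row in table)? 36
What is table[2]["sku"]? "SKU-293"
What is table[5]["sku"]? "SKU-727"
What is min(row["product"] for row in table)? 3326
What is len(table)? 6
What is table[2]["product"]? 3669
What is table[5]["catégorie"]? "Toys"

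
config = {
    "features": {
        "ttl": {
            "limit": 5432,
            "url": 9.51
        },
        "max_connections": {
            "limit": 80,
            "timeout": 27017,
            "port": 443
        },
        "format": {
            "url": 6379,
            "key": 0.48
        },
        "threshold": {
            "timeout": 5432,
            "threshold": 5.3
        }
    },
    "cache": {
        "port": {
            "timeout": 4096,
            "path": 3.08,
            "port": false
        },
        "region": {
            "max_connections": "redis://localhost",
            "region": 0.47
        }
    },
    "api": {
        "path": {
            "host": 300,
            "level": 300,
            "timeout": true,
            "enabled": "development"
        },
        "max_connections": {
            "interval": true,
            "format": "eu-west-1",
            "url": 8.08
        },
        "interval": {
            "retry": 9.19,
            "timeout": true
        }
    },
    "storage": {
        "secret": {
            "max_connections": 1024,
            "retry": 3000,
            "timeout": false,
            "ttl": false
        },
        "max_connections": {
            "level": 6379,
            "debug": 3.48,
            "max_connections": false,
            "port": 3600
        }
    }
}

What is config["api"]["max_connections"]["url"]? 8.08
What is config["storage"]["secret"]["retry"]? 3000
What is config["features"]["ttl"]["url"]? 9.51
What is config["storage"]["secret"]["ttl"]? False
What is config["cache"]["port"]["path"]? 3.08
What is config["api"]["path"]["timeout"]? True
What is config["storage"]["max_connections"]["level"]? 6379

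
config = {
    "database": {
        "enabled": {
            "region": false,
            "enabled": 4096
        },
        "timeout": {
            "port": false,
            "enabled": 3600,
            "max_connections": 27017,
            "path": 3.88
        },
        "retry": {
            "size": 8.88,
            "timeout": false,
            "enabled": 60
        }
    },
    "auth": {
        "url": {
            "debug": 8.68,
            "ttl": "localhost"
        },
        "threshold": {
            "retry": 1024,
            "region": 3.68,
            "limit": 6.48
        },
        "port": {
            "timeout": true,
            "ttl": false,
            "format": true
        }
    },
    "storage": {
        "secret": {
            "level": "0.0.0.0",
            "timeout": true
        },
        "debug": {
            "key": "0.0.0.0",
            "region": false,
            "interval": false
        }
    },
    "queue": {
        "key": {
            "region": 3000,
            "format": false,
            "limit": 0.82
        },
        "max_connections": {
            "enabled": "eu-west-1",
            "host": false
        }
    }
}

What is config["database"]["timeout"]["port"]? False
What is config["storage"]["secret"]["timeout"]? True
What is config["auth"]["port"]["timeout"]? True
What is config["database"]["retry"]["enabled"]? 60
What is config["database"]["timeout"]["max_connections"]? 27017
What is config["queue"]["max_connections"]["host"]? False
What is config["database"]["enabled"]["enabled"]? 4096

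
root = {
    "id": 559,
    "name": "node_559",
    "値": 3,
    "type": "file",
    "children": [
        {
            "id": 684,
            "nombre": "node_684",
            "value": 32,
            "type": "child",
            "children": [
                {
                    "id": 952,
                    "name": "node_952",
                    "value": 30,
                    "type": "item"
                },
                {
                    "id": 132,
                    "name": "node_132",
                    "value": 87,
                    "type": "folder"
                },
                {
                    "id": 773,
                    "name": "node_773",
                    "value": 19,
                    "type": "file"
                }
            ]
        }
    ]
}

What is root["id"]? 559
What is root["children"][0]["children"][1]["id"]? 132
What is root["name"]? "node_559"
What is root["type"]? "file"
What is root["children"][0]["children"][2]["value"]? 19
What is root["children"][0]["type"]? "child"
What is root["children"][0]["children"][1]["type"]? "folder"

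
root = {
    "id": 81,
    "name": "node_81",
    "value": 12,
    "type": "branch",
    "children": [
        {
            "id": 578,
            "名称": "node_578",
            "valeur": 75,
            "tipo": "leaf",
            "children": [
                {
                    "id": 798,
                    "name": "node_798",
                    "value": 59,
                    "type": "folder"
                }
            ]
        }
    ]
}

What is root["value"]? 12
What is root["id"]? 81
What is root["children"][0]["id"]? 578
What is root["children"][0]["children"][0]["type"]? "folder"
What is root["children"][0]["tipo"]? "leaf"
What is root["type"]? "branch"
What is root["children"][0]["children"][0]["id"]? 798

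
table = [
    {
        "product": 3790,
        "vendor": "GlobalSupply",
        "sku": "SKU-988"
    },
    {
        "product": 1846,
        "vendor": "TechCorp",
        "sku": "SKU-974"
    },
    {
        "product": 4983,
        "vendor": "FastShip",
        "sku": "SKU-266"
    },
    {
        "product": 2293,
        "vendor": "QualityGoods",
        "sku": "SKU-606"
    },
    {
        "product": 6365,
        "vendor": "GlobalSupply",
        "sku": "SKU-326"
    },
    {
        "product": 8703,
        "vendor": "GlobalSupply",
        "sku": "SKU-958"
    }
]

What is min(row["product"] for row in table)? 1846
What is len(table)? 6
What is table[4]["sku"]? "SKU-326"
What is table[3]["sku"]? "SKU-606"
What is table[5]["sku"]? "SKU-958"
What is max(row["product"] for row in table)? 8703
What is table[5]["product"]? 8703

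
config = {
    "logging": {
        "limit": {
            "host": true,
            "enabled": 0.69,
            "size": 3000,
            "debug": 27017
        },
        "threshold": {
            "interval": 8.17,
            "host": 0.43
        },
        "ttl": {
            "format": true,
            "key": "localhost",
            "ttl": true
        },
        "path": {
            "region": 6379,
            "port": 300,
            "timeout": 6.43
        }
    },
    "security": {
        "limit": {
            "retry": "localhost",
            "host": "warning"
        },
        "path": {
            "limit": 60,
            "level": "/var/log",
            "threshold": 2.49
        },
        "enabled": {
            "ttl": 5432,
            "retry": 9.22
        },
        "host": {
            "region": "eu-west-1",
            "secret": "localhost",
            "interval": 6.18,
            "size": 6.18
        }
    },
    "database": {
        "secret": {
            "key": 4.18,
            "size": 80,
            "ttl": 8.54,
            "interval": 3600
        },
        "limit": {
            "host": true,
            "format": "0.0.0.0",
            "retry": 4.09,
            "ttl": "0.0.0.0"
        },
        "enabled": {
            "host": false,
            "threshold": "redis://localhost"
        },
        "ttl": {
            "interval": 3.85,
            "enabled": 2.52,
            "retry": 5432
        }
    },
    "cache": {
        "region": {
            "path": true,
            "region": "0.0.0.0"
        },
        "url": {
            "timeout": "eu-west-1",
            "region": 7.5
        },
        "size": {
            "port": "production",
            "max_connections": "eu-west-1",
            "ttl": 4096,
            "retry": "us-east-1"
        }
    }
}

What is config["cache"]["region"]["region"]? "0.0.0.0"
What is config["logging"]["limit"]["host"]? True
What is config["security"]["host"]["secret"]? "localhost"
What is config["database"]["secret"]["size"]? 80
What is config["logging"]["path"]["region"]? 6379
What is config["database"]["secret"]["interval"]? 3600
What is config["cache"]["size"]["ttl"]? 4096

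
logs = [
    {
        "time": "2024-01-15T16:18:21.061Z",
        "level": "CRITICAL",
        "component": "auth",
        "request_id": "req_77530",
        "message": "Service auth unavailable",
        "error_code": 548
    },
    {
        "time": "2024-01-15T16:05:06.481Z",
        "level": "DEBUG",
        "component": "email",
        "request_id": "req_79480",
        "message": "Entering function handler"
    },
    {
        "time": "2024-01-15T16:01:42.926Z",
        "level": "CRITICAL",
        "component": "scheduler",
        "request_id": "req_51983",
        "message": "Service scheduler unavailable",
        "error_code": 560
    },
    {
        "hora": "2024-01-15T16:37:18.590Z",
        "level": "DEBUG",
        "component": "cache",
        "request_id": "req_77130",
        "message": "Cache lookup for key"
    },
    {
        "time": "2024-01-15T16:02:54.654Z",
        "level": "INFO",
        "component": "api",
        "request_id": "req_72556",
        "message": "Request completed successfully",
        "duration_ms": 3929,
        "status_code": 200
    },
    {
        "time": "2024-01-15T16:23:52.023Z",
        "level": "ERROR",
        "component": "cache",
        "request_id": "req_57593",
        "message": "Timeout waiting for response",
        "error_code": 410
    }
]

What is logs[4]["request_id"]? "req_72556"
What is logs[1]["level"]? "DEBUG"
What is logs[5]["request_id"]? "req_57593"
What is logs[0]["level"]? "CRITICAL"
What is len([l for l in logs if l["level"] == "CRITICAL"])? 2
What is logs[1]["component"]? "email"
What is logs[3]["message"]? "Cache lookup for key"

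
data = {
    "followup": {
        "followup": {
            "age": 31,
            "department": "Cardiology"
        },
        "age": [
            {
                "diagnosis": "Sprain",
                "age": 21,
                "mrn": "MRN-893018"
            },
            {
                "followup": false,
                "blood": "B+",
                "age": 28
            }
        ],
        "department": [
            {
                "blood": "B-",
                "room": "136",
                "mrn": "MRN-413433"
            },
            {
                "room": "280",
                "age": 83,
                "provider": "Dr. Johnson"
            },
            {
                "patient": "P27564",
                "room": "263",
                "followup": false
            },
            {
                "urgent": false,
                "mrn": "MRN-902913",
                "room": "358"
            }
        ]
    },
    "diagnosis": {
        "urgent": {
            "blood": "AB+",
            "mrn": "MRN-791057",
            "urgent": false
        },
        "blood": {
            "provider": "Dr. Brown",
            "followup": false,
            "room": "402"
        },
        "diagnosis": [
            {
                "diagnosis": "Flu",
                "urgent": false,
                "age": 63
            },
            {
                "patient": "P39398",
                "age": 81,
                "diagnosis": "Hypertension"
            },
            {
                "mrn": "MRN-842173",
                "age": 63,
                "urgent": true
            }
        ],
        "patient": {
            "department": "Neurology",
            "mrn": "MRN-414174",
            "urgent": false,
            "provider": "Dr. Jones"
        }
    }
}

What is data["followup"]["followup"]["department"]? "Cardiology"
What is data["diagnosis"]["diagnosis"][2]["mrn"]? "MRN-842173"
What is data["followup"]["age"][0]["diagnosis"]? "Sprain"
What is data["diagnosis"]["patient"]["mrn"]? "MRN-414174"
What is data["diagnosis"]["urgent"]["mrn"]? "MRN-791057"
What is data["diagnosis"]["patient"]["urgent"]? False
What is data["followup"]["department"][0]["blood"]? "B-"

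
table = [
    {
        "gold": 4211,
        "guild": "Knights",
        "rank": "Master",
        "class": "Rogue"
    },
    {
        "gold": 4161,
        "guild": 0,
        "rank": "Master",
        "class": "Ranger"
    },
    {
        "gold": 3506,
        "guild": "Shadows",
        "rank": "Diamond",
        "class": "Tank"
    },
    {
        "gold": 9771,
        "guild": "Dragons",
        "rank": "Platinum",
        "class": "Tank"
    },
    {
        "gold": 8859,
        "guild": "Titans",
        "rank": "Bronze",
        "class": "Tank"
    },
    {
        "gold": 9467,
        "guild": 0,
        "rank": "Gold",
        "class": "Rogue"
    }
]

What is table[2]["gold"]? 3506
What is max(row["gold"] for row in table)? 9771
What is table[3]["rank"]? "Platinum"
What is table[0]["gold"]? 4211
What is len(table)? 6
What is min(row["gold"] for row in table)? 3506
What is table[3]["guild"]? "Dragons"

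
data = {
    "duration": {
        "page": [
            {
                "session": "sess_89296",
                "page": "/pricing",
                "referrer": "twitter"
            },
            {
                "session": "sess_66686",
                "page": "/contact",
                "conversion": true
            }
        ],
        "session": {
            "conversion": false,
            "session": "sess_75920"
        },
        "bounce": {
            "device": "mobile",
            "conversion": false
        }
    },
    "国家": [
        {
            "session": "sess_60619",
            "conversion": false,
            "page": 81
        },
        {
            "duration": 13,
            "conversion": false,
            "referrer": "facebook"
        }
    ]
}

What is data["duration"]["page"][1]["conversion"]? True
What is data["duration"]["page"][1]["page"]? "/contact"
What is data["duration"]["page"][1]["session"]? "sess_66686"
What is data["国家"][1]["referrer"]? "facebook"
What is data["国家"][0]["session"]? "sess_60619"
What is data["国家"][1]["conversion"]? False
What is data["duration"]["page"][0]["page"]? "/pricing"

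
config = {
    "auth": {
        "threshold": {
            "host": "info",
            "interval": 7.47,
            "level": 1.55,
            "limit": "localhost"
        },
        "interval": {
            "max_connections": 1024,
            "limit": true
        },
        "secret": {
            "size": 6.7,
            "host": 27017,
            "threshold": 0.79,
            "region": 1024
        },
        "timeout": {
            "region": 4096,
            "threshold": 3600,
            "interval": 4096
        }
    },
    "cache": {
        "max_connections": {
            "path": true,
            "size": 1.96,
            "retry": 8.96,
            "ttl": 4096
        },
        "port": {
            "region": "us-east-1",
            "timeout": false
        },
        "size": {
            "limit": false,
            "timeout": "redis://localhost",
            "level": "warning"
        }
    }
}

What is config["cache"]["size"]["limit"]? False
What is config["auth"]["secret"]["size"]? 6.7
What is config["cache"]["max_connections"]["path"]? True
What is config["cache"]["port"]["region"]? "us-east-1"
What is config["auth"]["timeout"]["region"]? 4096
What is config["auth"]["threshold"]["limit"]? "localhost"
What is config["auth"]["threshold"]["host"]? "info"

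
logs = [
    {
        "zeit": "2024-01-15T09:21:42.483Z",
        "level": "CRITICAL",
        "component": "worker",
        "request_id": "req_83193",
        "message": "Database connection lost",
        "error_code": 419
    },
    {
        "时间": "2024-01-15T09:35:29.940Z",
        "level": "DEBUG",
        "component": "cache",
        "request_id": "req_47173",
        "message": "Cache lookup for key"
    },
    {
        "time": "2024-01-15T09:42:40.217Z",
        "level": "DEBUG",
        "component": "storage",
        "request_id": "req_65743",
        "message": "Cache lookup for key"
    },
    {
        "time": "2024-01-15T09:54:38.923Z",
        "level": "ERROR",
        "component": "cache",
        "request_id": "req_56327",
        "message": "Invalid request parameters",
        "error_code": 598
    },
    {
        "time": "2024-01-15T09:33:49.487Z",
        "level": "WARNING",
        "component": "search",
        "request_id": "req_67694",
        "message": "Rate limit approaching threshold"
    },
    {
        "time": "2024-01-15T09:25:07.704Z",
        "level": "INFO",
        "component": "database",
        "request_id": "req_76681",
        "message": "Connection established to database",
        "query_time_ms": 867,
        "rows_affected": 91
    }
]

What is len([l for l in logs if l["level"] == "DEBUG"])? 2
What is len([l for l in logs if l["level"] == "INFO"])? 1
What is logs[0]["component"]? "worker"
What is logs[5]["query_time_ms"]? 867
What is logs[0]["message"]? "Database connection lost"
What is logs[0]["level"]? "CRITICAL"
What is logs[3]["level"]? "ERROR"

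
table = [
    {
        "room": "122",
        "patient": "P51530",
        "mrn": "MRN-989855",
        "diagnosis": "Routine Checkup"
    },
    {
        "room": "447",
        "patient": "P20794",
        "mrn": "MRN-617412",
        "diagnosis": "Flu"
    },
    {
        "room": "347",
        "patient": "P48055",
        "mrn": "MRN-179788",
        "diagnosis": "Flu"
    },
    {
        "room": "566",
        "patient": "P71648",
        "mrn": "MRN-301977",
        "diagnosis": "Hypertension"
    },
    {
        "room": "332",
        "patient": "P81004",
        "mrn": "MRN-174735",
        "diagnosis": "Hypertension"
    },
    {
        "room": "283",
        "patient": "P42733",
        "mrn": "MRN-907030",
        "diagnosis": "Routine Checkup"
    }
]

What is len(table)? 6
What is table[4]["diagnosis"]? "Hypertension"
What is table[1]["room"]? "447"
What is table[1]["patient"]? "P20794"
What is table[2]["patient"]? "P48055"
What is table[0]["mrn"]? "MRN-989855"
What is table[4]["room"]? "332"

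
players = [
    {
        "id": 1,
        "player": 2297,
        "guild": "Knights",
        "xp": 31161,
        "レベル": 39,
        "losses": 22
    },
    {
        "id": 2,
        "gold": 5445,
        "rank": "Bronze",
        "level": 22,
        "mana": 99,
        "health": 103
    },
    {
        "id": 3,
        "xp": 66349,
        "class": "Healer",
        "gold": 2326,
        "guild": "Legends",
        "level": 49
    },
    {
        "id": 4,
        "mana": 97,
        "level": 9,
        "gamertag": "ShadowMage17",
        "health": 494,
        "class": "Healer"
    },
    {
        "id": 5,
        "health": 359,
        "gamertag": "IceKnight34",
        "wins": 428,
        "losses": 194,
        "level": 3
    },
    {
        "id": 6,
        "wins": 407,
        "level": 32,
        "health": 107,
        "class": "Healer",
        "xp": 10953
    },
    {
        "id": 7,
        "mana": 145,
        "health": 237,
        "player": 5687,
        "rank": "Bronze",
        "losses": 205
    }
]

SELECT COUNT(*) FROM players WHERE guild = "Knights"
1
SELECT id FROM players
[1, 2, 3, 4, 5, 6, 7]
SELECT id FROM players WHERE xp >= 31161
[1, 3]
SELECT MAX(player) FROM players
5687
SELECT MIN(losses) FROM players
22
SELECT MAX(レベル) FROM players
39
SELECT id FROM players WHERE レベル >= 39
[1]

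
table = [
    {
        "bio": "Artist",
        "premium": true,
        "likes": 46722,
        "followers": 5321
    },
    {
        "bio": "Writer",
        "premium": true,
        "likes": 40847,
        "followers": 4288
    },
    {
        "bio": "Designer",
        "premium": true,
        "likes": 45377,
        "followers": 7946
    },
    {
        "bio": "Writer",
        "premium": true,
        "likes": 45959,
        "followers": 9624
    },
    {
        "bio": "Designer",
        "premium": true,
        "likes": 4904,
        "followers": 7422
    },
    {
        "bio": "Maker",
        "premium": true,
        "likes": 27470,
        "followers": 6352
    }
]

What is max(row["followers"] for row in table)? 9624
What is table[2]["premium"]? True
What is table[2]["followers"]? 7946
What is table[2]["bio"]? "Designer"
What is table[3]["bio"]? "Writer"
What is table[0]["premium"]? True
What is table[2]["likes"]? 45377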